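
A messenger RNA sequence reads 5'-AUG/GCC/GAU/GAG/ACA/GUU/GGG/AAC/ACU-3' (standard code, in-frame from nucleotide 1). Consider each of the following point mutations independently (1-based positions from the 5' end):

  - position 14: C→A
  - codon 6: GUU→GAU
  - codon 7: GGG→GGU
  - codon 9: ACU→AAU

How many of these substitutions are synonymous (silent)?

Codon 5: ACA (Thr) → AAA (Lys) — missense.
Codon 6: GUU (Val) → GAU (Asp) — missense.
Codon 7: GGG (Gly) → GGU (Gly) — synonymous.
Codon 9: ACU (Thr) → AAU (Asn) — missense.
Synonymous: 1 of 4.

1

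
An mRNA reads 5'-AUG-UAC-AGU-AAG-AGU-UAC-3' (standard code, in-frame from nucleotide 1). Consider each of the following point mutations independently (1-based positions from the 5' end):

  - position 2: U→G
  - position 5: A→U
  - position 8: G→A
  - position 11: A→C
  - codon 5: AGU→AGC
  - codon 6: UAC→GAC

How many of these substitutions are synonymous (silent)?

1

Codon 1: AUG (Met) → AGG (Arg) — missense.
Codon 2: UAC (Tyr) → UUC (Phe) — missense.
Codon 3: AGU (Ser) → AAU (Asn) — missense.
Codon 4: AAG (Lys) → ACG (Thr) — missense.
Codon 5: AGU (Ser) → AGC (Ser) — synonymous.
Codon 6: UAC (Tyr) → GAC (Asp) — missense.
Synonymous: 1 of 6.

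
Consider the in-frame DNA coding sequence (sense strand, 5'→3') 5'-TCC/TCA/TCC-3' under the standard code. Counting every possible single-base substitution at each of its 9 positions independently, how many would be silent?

Codon 1 (TCC, Ser): 3 synonymous substitutions.
Codon 2 (TCA, Ser): 3 synonymous substitutions.
Codon 3 (TCC, Ser): 3 synonymous substitutions.
Total: 3 + 3 + 3 = 9.

9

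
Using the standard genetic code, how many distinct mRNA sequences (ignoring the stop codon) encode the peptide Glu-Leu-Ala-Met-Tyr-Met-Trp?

Glu: 2 codons.
Leu: 6 codons.
Ala: 4 codons.
Met: 1 codon.
Tyr: 2 codons.
Met: 1 codon.
Trp: 1 codon.
2 × 6 × 4 × 1 × 2 × 1 × 1 = 96.

96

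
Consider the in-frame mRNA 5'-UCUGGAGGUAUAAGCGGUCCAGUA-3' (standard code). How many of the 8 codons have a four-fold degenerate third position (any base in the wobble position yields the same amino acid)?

Codon 1 UCU (Ser): third position 4-fold.
Codon 2 GGA (Gly): third position 4-fold.
Codon 3 GGU (Gly): third position 4-fold.
Codon 4 AUA (Ile): third position 3-fold.
Codon 5 AGC (Ser): third position 2-fold.
Codon 6 GGU (Gly): third position 4-fold.
Codon 7 CCA (Pro): third position 4-fold.
Codon 8 GUA (Val): third position 4-fold.
Four-fold degenerate third positions: 6.

6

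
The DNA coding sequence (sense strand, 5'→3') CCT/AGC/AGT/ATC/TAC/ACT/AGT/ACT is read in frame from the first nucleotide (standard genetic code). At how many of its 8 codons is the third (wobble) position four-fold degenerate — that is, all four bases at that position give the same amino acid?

3

Codon 1 CCT (Pro): third position 4-fold.
Codon 2 AGC (Ser): third position 2-fold.
Codon 3 AGT (Ser): third position 2-fold.
Codon 4 ATC (Ile): third position 3-fold.
Codon 5 TAC (Tyr): third position 2-fold.
Codon 6 ACT (Thr): third position 4-fold.
Codon 7 AGT (Ser): third position 2-fold.
Codon 8 ACT (Thr): third position 4-fold.
Four-fold degenerate third positions: 3.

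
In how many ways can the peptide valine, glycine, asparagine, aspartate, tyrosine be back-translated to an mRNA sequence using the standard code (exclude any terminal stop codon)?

Val: 4 codons.
Gly: 4 codons.
Asn: 2 codons.
Asp: 2 codons.
Tyr: 2 codons.
4 × 4 × 2 × 2 × 2 = 128.

128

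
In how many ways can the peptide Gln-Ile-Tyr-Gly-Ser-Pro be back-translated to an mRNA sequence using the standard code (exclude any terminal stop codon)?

Gln: 2 codons.
Ile: 3 codons.
Tyr: 2 codons.
Gly: 4 codons.
Ser: 6 codons.
Pro: 4 codons.
2 × 3 × 2 × 4 × 6 × 4 = 1152.

1152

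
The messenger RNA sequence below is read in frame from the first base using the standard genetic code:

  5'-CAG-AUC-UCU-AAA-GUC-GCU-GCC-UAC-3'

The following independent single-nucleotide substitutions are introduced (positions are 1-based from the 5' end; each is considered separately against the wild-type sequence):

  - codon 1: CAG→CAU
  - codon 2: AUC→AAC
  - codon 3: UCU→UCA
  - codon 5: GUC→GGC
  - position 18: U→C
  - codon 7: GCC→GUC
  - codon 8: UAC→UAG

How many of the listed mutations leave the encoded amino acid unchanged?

Codon 1: CAG (Gln) → CAU (His) — missense.
Codon 2: AUC (Ile) → AAC (Asn) — missense.
Codon 3: UCU (Ser) → UCA (Ser) — synonymous.
Codon 5: GUC (Val) → GGC (Gly) — missense.
Codon 6: GCU (Ala) → GCC (Ala) — synonymous.
Codon 7: GCC (Ala) → GUC (Val) — missense.
Codon 8: UAC (Tyr) → UAG (Stop) — nonsense.
Synonymous: 2 of 7.

2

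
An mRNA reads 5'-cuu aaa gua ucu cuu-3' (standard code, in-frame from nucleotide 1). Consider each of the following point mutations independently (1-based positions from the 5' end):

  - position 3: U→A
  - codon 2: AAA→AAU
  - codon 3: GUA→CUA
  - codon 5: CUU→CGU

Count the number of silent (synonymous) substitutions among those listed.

1

Codon 1: CUU (Leu) → CUA (Leu) — synonymous.
Codon 2: AAA (Lys) → AAU (Asn) — missense.
Codon 3: GUA (Val) → CUA (Leu) — missense.
Codon 5: CUU (Leu) → CGU (Arg) — missense.
Synonymous: 1 of 4.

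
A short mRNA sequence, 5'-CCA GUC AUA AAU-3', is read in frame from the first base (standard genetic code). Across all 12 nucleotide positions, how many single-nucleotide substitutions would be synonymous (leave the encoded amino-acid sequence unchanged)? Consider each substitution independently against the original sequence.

Codon 1 (CCA, Pro): 3 synonymous substitutions.
Codon 2 (GUC, Val): 3 synonymous substitutions.
Codon 3 (AUA, Ile): 2 synonymous substitutions.
Codon 4 (AAU, Asn): 1 synonymous substitution.
Total: 3 + 3 + 2 + 1 = 9.

9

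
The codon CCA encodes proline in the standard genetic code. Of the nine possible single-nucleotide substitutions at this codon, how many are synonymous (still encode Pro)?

3

Position 1: none → 0 synonymous.
Position 2: none → 0 synonymous.
Position 3: CCU, CCC, CCG → 3 synonymous.
Total: 0 + 0 + 3 = 3.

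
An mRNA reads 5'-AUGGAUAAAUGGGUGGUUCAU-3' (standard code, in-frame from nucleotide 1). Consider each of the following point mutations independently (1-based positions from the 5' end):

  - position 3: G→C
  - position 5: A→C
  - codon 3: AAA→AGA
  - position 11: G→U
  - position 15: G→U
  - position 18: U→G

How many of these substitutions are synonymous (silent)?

Codon 1: AUG (Met) → AUC (Ile) — missense.
Codon 2: GAU (Asp) → GCU (Ala) — missense.
Codon 3: AAA (Lys) → AGA (Arg) — missense.
Codon 4: UGG (Trp) → UUG (Leu) — missense.
Codon 5: GUG (Val) → GUU (Val) — synonymous.
Codon 6: GUU (Val) → GUG (Val) — synonymous.
Synonymous: 2 of 6.

2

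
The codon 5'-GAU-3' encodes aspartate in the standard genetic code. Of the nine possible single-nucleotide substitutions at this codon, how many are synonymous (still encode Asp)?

1

Position 1: none → 0 synonymous.
Position 2: none → 0 synonymous.
Position 3: GAC → 1 synonymous.
Total: 0 + 0 + 1 = 1.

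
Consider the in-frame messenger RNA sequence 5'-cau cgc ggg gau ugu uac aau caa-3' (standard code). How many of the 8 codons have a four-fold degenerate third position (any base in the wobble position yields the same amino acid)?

2

Codon 1 CAU (His): third position 2-fold.
Codon 2 CGC (Arg): third position 4-fold.
Codon 3 GGG (Gly): third position 4-fold.
Codon 4 GAU (Asp): third position 2-fold.
Codon 5 UGU (Cys): third position 2-fold.
Codon 6 UAC (Tyr): third position 2-fold.
Codon 7 AAU (Asn): third position 2-fold.
Codon 8 CAA (Gln): third position 2-fold.
Four-fold degenerate third positions: 2.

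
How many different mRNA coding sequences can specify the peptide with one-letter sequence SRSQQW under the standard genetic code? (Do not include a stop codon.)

Ser: 6 codons.
Arg: 6 codons.
Ser: 6 codons.
Gln: 2 codons.
Gln: 2 codons.
Trp: 1 codon.
6 × 6 × 6 × 2 × 2 × 1 = 864.

864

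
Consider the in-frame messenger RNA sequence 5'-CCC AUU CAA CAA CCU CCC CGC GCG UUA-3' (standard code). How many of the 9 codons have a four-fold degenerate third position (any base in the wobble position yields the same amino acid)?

Codon 1 CCC (Pro): third position 4-fold.
Codon 2 AUU (Ile): third position 3-fold.
Codon 3 CAA (Gln): third position 2-fold.
Codon 4 CAA (Gln): third position 2-fold.
Codon 5 CCU (Pro): third position 4-fold.
Codon 6 CCC (Pro): third position 4-fold.
Codon 7 CGC (Arg): third position 4-fold.
Codon 8 GCG (Ala): third position 4-fold.
Codon 9 UUA (Leu): third position 2-fold.
Four-fold degenerate third positions: 5.

5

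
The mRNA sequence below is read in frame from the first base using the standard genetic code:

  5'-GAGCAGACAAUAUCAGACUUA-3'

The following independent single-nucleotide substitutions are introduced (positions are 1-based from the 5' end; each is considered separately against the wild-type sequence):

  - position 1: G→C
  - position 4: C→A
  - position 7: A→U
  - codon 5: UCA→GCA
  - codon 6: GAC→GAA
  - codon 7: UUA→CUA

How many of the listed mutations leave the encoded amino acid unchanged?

Codon 1: GAG (Glu) → CAG (Gln) — missense.
Codon 2: CAG (Gln) → AAG (Lys) — missense.
Codon 3: ACA (Thr) → UCA (Ser) — missense.
Codon 5: UCA (Ser) → GCA (Ala) — missense.
Codon 6: GAC (Asp) → GAA (Glu) — missense.
Codon 7: UUA (Leu) → CUA (Leu) — synonymous.
Synonymous: 1 of 6.

1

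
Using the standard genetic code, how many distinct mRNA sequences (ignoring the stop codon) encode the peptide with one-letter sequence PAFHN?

128

Pro: 4 codons.
Ala: 4 codons.
Phe: 2 codons.
His: 2 codons.
Asn: 2 codons.
4 × 4 × 2 × 2 × 2 = 128.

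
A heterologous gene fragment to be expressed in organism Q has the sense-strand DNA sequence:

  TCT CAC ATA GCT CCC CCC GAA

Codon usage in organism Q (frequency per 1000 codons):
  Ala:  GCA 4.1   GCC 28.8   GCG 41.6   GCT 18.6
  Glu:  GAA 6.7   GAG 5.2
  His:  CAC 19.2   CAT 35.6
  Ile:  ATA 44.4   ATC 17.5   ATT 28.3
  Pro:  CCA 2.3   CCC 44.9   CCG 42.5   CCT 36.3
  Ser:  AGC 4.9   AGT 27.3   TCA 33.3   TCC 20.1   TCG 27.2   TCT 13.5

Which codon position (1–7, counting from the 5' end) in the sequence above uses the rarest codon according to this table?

Codon 1 TCT (Ser): 13.5 per 1000.
Codon 2 CAC (His): 19.2 per 1000.
Codon 3 ATA (Ile): 44.4 per 1000.
Codon 4 GCT (Ala): 18.6 per 1000.
Codon 5 CCC (Pro): 44.9 per 1000.
Codon 6 CCC (Pro): 44.9 per 1000.
Codon 7 GAA (Glu): 6.7 per 1000.
Lowest frequency is 6.7 at codon 7.

7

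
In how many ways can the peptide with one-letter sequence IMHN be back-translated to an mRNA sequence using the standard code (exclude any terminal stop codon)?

Ile: 3 codons.
Met: 1 codon.
His: 2 codons.
Asn: 2 codons.
3 × 1 × 2 × 2 = 12.

12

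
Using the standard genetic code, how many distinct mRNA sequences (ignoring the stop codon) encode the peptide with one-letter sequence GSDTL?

Gly: 4 codons.
Ser: 6 codons.
Asp: 2 codons.
Thr: 4 codons.
Leu: 6 codons.
4 × 6 × 2 × 4 × 6 = 1152.

1152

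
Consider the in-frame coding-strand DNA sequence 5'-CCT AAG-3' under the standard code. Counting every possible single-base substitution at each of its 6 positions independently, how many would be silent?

4

Codon 1 (CCT, Pro): 3 synonymous substitutions.
Codon 2 (AAG, Lys): 1 synonymous substitution.
Total: 3 + 1 = 4.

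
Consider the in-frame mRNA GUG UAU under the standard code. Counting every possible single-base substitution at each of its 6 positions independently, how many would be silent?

Codon 1 (GUG, Val): 3 synonymous substitutions.
Codon 2 (UAU, Tyr): 1 synonymous substitution.
Total: 3 + 1 = 4.

4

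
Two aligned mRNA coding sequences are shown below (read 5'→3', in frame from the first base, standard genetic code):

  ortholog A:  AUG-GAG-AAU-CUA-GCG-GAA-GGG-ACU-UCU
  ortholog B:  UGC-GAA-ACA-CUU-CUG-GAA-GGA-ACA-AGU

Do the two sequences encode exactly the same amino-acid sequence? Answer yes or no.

Codon 1: AUG Met / UGC Cys — nonsynonymous.
Codon 2: GAG Glu / GAA Glu — synonymous.
Codon 3: AAU Asn / ACA Thr — nonsynonymous.
Codon 4: CUA Leu / CUU Leu — synonymous.
Codon 5: GCG Ala / CUG Leu — nonsynonymous.
Codon 6: GAA Glu / GAA Glu — identical.
Codon 7: GGG Gly / GGA Gly — synonymous.
Codon 8: ACU Thr / ACA Thr — synonymous.
Codon 9: UCU Ser / AGU Ser — synonymous.
Nonsynonymous differences: 3 → different protein.

no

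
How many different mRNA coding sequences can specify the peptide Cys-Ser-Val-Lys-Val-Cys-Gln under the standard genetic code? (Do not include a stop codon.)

1536

Cys: 2 codons.
Ser: 6 codons.
Val: 4 codons.
Lys: 2 codons.
Val: 4 codons.
Cys: 2 codons.
Gln: 2 codons.
2 × 6 × 4 × 2 × 4 × 2 × 2 = 1536.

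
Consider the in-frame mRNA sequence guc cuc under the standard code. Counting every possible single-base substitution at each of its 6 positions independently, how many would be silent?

Codon 1 (GUC, Val): 3 synonymous substitutions.
Codon 2 (CUC, Leu): 3 synonymous substitutions.
Total: 3 + 3 = 6.

6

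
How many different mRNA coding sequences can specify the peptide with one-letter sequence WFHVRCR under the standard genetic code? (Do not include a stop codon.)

Trp: 1 codon.
Phe: 2 codons.
His: 2 codons.
Val: 4 codons.
Arg: 6 codons.
Cys: 2 codons.
Arg: 6 codons.
1 × 2 × 2 × 4 × 6 × 2 × 6 = 1152.

1152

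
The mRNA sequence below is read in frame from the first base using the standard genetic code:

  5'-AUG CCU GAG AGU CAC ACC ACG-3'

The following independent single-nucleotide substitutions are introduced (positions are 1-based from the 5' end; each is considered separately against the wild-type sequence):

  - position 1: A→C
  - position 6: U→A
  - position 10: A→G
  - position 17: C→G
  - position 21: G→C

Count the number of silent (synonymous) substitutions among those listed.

2

Codon 1: AUG (Met) → CUG (Leu) — missense.
Codon 2: CCU (Pro) → CCA (Pro) — synonymous.
Codon 4: AGU (Ser) → GGU (Gly) — missense.
Codon 6: ACC (Thr) → AGC (Ser) — missense.
Codon 7: ACG (Thr) → ACC (Thr) — synonymous.
Synonymous: 2 of 5.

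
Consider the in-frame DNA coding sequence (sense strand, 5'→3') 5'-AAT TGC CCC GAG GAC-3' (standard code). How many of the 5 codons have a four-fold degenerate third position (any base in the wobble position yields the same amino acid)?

Codon 1 AAT (Asn): third position 2-fold.
Codon 2 TGC (Cys): third position 2-fold.
Codon 3 CCC (Pro): third position 4-fold.
Codon 4 GAG (Glu): third position 2-fold.
Codon 5 GAC (Asp): third position 2-fold.
Four-fold degenerate third positions: 1.

1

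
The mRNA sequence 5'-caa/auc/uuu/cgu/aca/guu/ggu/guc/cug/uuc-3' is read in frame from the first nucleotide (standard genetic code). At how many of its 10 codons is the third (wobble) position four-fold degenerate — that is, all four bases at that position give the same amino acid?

Codon 1 CAA (Gln): third position 2-fold.
Codon 2 AUC (Ile): third position 3-fold.
Codon 3 UUU (Phe): third position 2-fold.
Codon 4 CGU (Arg): third position 4-fold.
Codon 5 ACA (Thr): third position 4-fold.
Codon 6 GUU (Val): third position 4-fold.
Codon 7 GGU (Gly): third position 4-fold.
Codon 8 GUC (Val): third position 4-fold.
Codon 9 CUG (Leu): third position 4-fold.
Codon 10 UUC (Phe): third position 2-fold.
Four-fold degenerate third positions: 6.

6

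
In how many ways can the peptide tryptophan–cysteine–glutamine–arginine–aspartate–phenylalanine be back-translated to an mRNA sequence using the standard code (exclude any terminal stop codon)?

Trp: 1 codon.
Cys: 2 codons.
Gln: 2 codons.
Arg: 6 codons.
Asp: 2 codons.
Phe: 2 codons.
1 × 2 × 2 × 6 × 2 × 2 = 96.

96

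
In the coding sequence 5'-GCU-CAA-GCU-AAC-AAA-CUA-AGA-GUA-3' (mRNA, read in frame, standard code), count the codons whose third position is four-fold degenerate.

Codon 1 GCU (Ala): third position 4-fold.
Codon 2 CAA (Gln): third position 2-fold.
Codon 3 GCU (Ala): third position 4-fold.
Codon 4 AAC (Asn): third position 2-fold.
Codon 5 AAA (Lys): third position 2-fold.
Codon 6 CUA (Leu): third position 4-fold.
Codon 7 AGA (Arg): third position 2-fold.
Codon 8 GUA (Val): third position 4-fold.
Four-fold degenerate third positions: 4.

4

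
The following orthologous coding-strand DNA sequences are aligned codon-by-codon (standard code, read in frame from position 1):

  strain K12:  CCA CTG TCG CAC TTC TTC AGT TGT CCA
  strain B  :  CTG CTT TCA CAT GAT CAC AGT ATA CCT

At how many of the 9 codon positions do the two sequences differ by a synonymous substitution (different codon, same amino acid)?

4

Codon 1: CCA Pro / CTG Leu — nonsynonymous.
Codon 2: CTG Leu / CTT Leu — synonymous.
Codon 3: TCG Ser / TCA Ser — synonymous.
Codon 4: CAC His / CAT His — synonymous.
Codon 5: TTC Phe / GAT Asp — nonsynonymous.
Codon 6: TTC Phe / CAC His — nonsynonymous.
Codon 7: AGT Ser / AGT Ser — identical.
Codon 8: TGT Cys / ATA Ile — nonsynonymous.
Codon 9: CCA Pro / CCT Pro — synonymous.
Synonymous differences: 4.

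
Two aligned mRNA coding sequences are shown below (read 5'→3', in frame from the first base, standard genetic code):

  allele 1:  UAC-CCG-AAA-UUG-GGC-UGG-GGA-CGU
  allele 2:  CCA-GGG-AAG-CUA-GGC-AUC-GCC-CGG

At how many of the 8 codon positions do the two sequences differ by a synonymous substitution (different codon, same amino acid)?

3

Codon 1: UAC Tyr / CCA Pro — nonsynonymous.
Codon 2: CCG Pro / GGG Gly — nonsynonymous.
Codon 3: AAA Lys / AAG Lys — synonymous.
Codon 4: UUG Leu / CUA Leu — synonymous.
Codon 5: GGC Gly / GGC Gly — identical.
Codon 6: UGG Trp / AUC Ile — nonsynonymous.
Codon 7: GGA Gly / GCC Ala — nonsynonymous.
Codon 8: CGU Arg / CGG Arg — synonymous.
Synonymous differences: 3.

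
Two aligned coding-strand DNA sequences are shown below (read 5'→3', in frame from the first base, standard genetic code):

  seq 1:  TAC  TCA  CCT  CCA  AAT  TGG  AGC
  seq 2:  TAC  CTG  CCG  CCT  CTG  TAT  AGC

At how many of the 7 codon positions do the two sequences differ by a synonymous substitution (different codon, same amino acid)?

Codon 1: TAC Tyr / TAC Tyr — identical.
Codon 2: TCA Ser / CTG Leu — nonsynonymous.
Codon 3: CCT Pro / CCG Pro — synonymous.
Codon 4: CCA Pro / CCT Pro — synonymous.
Codon 5: AAT Asn / CTG Leu — nonsynonymous.
Codon 6: TGG Trp / TAT Tyr — nonsynonymous.
Codon 7: AGC Ser / AGC Ser — identical.
Synonymous differences: 2.

2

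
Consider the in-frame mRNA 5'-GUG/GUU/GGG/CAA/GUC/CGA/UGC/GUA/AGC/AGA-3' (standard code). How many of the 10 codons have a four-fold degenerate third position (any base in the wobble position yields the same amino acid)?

Codon 1 GUG (Val): third position 4-fold.
Codon 2 GUU (Val): third position 4-fold.
Codon 3 GGG (Gly): third position 4-fold.
Codon 4 CAA (Gln): third position 2-fold.
Codon 5 GUC (Val): third position 4-fold.
Codon 6 CGA (Arg): third position 4-fold.
Codon 7 UGC (Cys): third position 2-fold.
Codon 8 GUA (Val): third position 4-fold.
Codon 9 AGC (Ser): third position 2-fold.
Codon 10 AGA (Arg): third position 2-fold.
Four-fold degenerate third positions: 6.

6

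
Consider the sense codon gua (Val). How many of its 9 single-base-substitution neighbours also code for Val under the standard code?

Position 1: none → 0 synonymous.
Position 2: none → 0 synonymous.
Position 3: GUU, GUC, GUG → 3 synonymous.
Total: 0 + 0 + 3 = 3.

3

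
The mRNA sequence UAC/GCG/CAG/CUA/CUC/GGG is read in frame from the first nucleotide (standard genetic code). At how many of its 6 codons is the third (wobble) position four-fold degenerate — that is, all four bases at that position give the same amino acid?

4

Codon 1 UAC (Tyr): third position 2-fold.
Codon 2 GCG (Ala): third position 4-fold.
Codon 3 CAG (Gln): third position 2-fold.
Codon 4 CUA (Leu): third position 4-fold.
Codon 5 CUC (Leu): third position 4-fold.
Codon 6 GGG (Gly): third position 4-fold.
Four-fold degenerate third positions: 4.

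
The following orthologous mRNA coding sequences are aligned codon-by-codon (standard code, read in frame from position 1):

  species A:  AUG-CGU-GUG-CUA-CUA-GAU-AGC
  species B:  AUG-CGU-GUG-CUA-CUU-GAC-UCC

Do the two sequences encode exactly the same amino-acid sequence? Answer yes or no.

Codon 1: AUG Met / AUG Met — identical.
Codon 2: CGU Arg / CGU Arg — identical.
Codon 3: GUG Val / GUG Val — identical.
Codon 4: CUA Leu / CUA Leu — identical.
Codon 5: CUA Leu / CUU Leu — synonymous.
Codon 6: GAU Asp / GAC Asp — synonymous.
Codon 7: AGC Ser / UCC Ser — synonymous.
Nonsynonymous differences: 0 → same protein.

yes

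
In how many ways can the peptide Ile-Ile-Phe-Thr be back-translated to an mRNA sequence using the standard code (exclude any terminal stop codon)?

Ile: 3 codons.
Ile: 3 codons.
Phe: 2 codons.
Thr: 4 codons.
3 × 3 × 2 × 4 = 72.

72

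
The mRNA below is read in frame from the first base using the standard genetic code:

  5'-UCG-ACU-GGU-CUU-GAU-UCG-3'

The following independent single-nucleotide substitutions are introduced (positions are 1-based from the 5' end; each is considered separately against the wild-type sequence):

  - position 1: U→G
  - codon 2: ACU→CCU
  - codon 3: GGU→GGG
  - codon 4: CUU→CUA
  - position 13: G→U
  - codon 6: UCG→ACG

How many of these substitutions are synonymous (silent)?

2

Codon 1: UCG (Ser) → GCG (Ala) — missense.
Codon 2: ACU (Thr) → CCU (Pro) — missense.
Codon 3: GGU (Gly) → GGG (Gly) — synonymous.
Codon 4: CUU (Leu) → CUA (Leu) — synonymous.
Codon 5: GAU (Asp) → UAU (Tyr) — missense.
Codon 6: UCG (Ser) → ACG (Thr) — missense.
Synonymous: 2 of 6.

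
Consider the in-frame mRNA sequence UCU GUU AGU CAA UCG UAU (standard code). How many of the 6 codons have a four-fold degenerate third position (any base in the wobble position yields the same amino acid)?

3

Codon 1 UCU (Ser): third position 4-fold.
Codon 2 GUU (Val): third position 4-fold.
Codon 3 AGU (Ser): third position 2-fold.
Codon 4 CAA (Gln): third position 2-fold.
Codon 5 UCG (Ser): third position 4-fold.
Codon 6 UAU (Tyr): third position 2-fold.
Four-fold degenerate third positions: 3.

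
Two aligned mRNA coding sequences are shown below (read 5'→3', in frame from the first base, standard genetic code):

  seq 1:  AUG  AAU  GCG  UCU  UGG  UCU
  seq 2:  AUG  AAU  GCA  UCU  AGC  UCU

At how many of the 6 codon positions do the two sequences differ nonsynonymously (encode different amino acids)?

1

Codon 1: AUG Met / AUG Met — identical.
Codon 2: AAU Asn / AAU Asn — identical.
Codon 3: GCG Ala / GCA Ala — synonymous.
Codon 4: UCU Ser / UCU Ser — identical.
Codon 5: UGG Trp / AGC Ser — nonsynonymous.
Codon 6: UCU Ser / UCU Ser — identical.
Nonsynonymous differences: 1.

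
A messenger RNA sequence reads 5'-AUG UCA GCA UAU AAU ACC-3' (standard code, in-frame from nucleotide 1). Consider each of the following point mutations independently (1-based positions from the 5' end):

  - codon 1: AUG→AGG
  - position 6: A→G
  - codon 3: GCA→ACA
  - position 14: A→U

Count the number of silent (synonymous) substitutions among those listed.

Codon 1: AUG (Met) → AGG (Arg) — missense.
Codon 2: UCA (Ser) → UCG (Ser) — synonymous.
Codon 3: GCA (Ala) → ACA (Thr) — missense.
Codon 5: AAU (Asn) → AUU (Ile) — missense.
Synonymous: 1 of 4.

1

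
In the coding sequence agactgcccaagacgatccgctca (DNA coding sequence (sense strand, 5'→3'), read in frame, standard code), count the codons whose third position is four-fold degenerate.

5

Codon 1 AGA (Arg): third position 2-fold.
Codon 2 CTG (Leu): third position 4-fold.
Codon 3 CCC (Pro): third position 4-fold.
Codon 4 AAG (Lys): third position 2-fold.
Codon 5 ACG (Thr): third position 4-fold.
Codon 6 ATC (Ile): third position 3-fold.
Codon 7 CGC (Arg): third position 4-fold.
Codon 8 TCA (Ser): third position 4-fold.
Four-fold degenerate third positions: 5.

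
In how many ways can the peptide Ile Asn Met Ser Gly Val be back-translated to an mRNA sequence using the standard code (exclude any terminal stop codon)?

576

Ile: 3 codons.
Asn: 2 codons.
Met: 1 codon.
Ser: 6 codons.
Gly: 4 codons.
Val: 4 codons.
3 × 2 × 1 × 6 × 4 × 4 = 576.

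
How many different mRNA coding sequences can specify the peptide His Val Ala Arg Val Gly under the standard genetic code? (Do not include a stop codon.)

His: 2 codons.
Val: 4 codons.
Ala: 4 codons.
Arg: 6 codons.
Val: 4 codons.
Gly: 4 codons.
2 × 4 × 4 × 6 × 4 × 4 = 3072.

3072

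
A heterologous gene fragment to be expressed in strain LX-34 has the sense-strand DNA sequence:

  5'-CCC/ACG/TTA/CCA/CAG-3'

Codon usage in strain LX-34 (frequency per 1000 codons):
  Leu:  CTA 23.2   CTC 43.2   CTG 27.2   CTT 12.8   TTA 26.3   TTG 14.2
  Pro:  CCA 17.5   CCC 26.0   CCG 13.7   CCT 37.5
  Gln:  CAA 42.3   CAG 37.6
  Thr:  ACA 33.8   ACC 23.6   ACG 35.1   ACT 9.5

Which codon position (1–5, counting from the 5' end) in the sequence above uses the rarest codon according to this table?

Codon 1 CCC (Pro): 26.0 per 1000.
Codon 2 ACG (Thr): 35.1 per 1000.
Codon 3 TTA (Leu): 26.3 per 1000.
Codon 4 CCA (Pro): 17.5 per 1000.
Codon 5 CAG (Gln): 37.6 per 1000.
Lowest frequency is 17.5 at codon 4.

4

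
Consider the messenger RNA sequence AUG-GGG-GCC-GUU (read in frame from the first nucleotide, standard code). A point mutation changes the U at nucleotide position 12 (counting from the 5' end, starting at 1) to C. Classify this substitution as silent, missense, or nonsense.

Position 12 falls in codon 4: GUU → Val.
After the substitution the codon is GUC → Val.
Both encode Val, so the change is synonymous.

silent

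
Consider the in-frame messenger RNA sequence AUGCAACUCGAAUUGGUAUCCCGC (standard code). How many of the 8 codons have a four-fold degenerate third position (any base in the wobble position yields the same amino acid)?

Codon 1 AUG (Met): third position 1-fold.
Codon 2 CAA (Gln): third position 2-fold.
Codon 3 CUC (Leu): third position 4-fold.
Codon 4 GAA (Glu): third position 2-fold.
Codon 5 UUG (Leu): third position 2-fold.
Codon 6 GUA (Val): third position 4-fold.
Codon 7 UCC (Ser): third position 4-fold.
Codon 8 CGC (Arg): third position 4-fold.
Four-fold degenerate third positions: 4.

4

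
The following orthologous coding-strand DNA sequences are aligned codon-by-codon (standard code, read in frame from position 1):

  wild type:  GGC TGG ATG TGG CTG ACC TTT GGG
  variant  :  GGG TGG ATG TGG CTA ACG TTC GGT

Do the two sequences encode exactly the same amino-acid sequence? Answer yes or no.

Codon 1: GGC Gly / GGG Gly — synonymous.
Codon 2: TGG Trp / TGG Trp — identical.
Codon 3: ATG Met / ATG Met — identical.
Codon 4: TGG Trp / TGG Trp — identical.
Codon 5: CTG Leu / CTA Leu — synonymous.
Codon 6: ACC Thr / ACG Thr — synonymous.
Codon 7: TTT Phe / TTC Phe — synonymous.
Codon 8: GGG Gly / GGT Gly — synonymous.
Nonsynonymous differences: 0 → same protein.

yes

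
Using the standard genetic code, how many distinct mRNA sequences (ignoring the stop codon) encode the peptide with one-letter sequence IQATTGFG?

12288

Ile: 3 codons.
Gln: 2 codons.
Ala: 4 codons.
Thr: 4 codons.
Thr: 4 codons.
Gly: 4 codons.
Phe: 2 codons.
Gly: 4 codons.
3 × 2 × 4 × 4 × 4 × 4 × 2 × 4 = 12288.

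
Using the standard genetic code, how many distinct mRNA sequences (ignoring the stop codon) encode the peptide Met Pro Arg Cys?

Met: 1 codon.
Pro: 4 codons.
Arg: 6 codons.
Cys: 2 codons.
1 × 4 × 6 × 2 = 48.

48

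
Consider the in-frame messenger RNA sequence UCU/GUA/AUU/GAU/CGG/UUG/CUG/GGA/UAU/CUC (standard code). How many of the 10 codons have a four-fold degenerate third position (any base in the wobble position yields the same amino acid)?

Codon 1 UCU (Ser): third position 4-fold.
Codon 2 GUA (Val): third position 4-fold.
Codon 3 AUU (Ile): third position 3-fold.
Codon 4 GAU (Asp): third position 2-fold.
Codon 5 CGG (Arg): third position 4-fold.
Codon 6 UUG (Leu): third position 2-fold.
Codon 7 CUG (Leu): third position 4-fold.
Codon 8 GGA (Gly): third position 4-fold.
Codon 9 UAU (Tyr): third position 2-fold.
Codon 10 CUC (Leu): third position 4-fold.
Four-fold degenerate third positions: 6.

6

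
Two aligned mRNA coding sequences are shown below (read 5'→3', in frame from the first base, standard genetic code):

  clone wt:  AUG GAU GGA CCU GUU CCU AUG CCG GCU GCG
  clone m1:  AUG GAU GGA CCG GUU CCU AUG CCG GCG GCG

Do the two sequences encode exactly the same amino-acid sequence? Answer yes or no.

Codon 1: AUG Met / AUG Met — identical.
Codon 2: GAU Asp / GAU Asp — identical.
Codon 3: GGA Gly / GGA Gly — identical.
Codon 4: CCU Pro / CCG Pro — synonymous.
Codon 5: GUU Val / GUU Val — identical.
Codon 6: CCU Pro / CCU Pro — identical.
Codon 7: AUG Met / AUG Met — identical.
Codon 8: CCG Pro / CCG Pro — identical.
Codon 9: GCU Ala / GCG Ala — synonymous.
Codon 10: GCG Ala / GCG Ala — identical.
Nonsynonymous differences: 0 → same protein.

yes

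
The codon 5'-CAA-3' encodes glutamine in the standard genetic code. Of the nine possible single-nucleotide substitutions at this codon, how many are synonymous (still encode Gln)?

Position 1: none → 0 synonymous.
Position 2: none → 0 synonymous.
Position 3: CAG → 1 synonymous.
Total: 0 + 0 + 1 = 1.

1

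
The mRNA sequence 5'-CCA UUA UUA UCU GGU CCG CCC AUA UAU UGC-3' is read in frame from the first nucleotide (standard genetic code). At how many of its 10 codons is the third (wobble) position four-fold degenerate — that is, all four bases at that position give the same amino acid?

5

Codon 1 CCA (Pro): third position 4-fold.
Codon 2 UUA (Leu): third position 2-fold.
Codon 3 UUA (Leu): third position 2-fold.
Codon 4 UCU (Ser): third position 4-fold.
Codon 5 GGU (Gly): third position 4-fold.
Codon 6 CCG (Pro): third position 4-fold.
Codon 7 CCC (Pro): third position 4-fold.
Codon 8 AUA (Ile): third position 3-fold.
Codon 9 UAU (Tyr): third position 2-fold.
Codon 10 UGC (Cys): third position 2-fold.
Four-fold degenerate third positions: 5.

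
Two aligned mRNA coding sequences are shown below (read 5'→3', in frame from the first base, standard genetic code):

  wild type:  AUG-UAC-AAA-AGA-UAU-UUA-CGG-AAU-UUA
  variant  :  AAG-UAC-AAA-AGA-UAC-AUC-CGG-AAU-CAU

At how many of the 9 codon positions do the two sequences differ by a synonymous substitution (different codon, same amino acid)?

Codon 1: AUG Met / AAG Lys — nonsynonymous.
Codon 2: UAC Tyr / UAC Tyr — identical.
Codon 3: AAA Lys / AAA Lys — identical.
Codon 4: AGA Arg / AGA Arg — identical.
Codon 5: UAU Tyr / UAC Tyr — synonymous.
Codon 6: UUA Leu / AUC Ile — nonsynonymous.
Codon 7: CGG Arg / CGG Arg — identical.
Codon 8: AAU Asn / AAU Asn — identical.
Codon 9: UUA Leu / CAU His — nonsynonymous.
Synonymous differences: 1.

1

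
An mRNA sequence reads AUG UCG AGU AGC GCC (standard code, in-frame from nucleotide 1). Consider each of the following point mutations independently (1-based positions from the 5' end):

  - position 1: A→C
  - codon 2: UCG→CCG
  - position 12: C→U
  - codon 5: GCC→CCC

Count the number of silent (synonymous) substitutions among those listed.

1

Codon 1: AUG (Met) → CUG (Leu) — missense.
Codon 2: UCG (Ser) → CCG (Pro) — missense.
Codon 4: AGC (Ser) → AGU (Ser) — synonymous.
Codon 5: GCC (Ala) → CCC (Pro) — missense.
Synonymous: 1 of 4.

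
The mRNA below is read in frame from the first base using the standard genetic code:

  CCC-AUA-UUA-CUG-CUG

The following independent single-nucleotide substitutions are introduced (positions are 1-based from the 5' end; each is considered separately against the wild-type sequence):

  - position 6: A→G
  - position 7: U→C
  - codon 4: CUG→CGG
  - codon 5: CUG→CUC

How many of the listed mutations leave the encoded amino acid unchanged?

2

Codon 2: AUA (Ile) → AUG (Met) — missense.
Codon 3: UUA (Leu) → CUA (Leu) — synonymous.
Codon 4: CUG (Leu) → CGG (Arg) — missense.
Codon 5: CUG (Leu) → CUC (Leu) — synonymous.
Synonymous: 2 of 4.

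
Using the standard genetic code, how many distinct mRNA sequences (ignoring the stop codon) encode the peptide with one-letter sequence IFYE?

24

Ile: 3 codons.
Phe: 2 codons.
Tyr: 2 codons.
Glu: 2 codons.
3 × 2 × 2 × 2 = 24.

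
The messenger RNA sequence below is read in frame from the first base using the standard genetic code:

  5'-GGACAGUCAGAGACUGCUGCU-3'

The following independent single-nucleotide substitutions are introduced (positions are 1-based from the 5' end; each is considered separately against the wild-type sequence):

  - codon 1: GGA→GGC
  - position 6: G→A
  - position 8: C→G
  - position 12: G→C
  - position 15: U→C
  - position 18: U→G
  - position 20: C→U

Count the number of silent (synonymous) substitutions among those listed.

4

Codon 1: GGA (Gly) → GGC (Gly) — synonymous.
Codon 2: CAG (Gln) → CAA (Gln) — synonymous.
Codon 3: UCA (Ser) → UGA (Stop) — nonsense.
Codon 4: GAG (Glu) → GAC (Asp) — missense.
Codon 5: ACU (Thr) → ACC (Thr) — synonymous.
Codon 6: GCU (Ala) → GCG (Ala) — synonymous.
Codon 7: GCU (Ala) → GUU (Val) — missense.
Synonymous: 4 of 7.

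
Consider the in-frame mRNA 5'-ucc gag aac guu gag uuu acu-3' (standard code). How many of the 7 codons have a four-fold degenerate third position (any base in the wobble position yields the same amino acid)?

3

Codon 1 UCC (Ser): third position 4-fold.
Codon 2 GAG (Glu): third position 2-fold.
Codon 3 AAC (Asn): third position 2-fold.
Codon 4 GUU (Val): third position 4-fold.
Codon 5 GAG (Glu): third position 2-fold.
Codon 6 UUU (Phe): third position 2-fold.
Codon 7 ACU (Thr): third position 4-fold.
Four-fold degenerate third positions: 3.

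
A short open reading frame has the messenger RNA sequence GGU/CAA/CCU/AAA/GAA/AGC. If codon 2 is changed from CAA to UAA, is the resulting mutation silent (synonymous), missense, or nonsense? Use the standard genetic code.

Position 4 falls in codon 2: CAA → Gln.
After the substitution the codon is UAA → Stop.
The new codon is a stop codon, so this is a nonsense mutation.

nonsense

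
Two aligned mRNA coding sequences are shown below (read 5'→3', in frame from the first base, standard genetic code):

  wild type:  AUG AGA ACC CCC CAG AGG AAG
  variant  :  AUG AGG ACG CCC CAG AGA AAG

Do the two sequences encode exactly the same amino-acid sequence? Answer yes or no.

Codon 1: AUG Met / AUG Met — identical.
Codon 2: AGA Arg / AGG Arg — synonymous.
Codon 3: ACC Thr / ACG Thr — synonymous.
Codon 4: CCC Pro / CCC Pro — identical.
Codon 5: CAG Gln / CAG Gln — identical.
Codon 6: AGG Arg / AGA Arg — synonymous.
Codon 7: AAG Lys / AAG Lys — identical.
Nonsynonymous differences: 0 → same protein.

yes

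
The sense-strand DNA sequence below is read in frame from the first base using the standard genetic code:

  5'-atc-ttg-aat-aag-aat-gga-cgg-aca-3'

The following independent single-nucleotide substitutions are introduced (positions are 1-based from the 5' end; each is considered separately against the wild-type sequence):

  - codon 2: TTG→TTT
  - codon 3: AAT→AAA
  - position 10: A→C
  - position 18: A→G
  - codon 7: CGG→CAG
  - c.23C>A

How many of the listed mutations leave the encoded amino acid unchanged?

1

Codon 2: TTG (Leu) → TTT (Phe) — missense.
Codon 3: AAT (Asn) → AAA (Lys) — missense.
Codon 4: AAG (Lys) → CAG (Gln) — missense.
Codon 6: GGA (Gly) → GGG (Gly) — synonymous.
Codon 7: CGG (Arg) → CAG (Gln) — missense.
Codon 8: ACA (Thr) → AAA (Lys) — missense.
Synonymous: 1 of 6.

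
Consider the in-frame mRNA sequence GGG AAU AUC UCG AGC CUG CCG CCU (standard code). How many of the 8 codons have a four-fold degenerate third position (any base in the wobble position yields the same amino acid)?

Codon 1 GGG (Gly): third position 4-fold.
Codon 2 AAU (Asn): third position 2-fold.
Codon 3 AUC (Ile): third position 3-fold.
Codon 4 UCG (Ser): third position 4-fold.
Codon 5 AGC (Ser): third position 2-fold.
Codon 6 CUG (Leu): third position 4-fold.
Codon 7 CCG (Pro): third position 4-fold.
Codon 8 CCU (Pro): third position 4-fold.
Four-fold degenerate third positions: 5.

5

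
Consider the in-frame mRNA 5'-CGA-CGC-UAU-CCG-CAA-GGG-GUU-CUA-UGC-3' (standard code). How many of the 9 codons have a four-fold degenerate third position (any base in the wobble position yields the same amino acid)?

Codon 1 CGA (Arg): third position 4-fold.
Codon 2 CGC (Arg): third position 4-fold.
Codon 3 UAU (Tyr): third position 2-fold.
Codon 4 CCG (Pro): third position 4-fold.
Codon 5 CAA (Gln): third position 2-fold.
Codon 6 GGG (Gly): third position 4-fold.
Codon 7 GUU (Val): third position 4-fold.
Codon 8 CUA (Leu): third position 4-fold.
Codon 9 UGC (Cys): third position 2-fold.
Four-fold degenerate third positions: 6.

6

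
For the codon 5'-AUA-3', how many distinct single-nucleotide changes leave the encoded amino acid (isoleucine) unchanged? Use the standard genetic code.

Position 1: none → 0 synonymous.
Position 2: none → 0 synonymous.
Position 3: AUU, AUC → 2 synonymous.
Total: 0 + 0 + 2 = 2.

2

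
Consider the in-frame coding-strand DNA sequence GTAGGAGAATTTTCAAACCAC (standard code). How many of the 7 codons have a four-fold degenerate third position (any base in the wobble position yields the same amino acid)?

Codon 1 GTA (Val): third position 4-fold.
Codon 2 GGA (Gly): third position 4-fold.
Codon 3 GAA (Glu): third position 2-fold.
Codon 4 TTT (Phe): third position 2-fold.
Codon 5 TCA (Ser): third position 4-fold.
Codon 6 AAC (Asn): third position 2-fold.
Codon 7 CAC (His): third position 2-fold.
Four-fold degenerate third positions: 3.

3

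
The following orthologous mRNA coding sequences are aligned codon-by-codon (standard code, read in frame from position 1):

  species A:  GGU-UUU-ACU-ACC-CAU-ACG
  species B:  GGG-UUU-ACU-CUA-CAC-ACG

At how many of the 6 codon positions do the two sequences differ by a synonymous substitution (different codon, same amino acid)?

Codon 1: GGU Gly / GGG Gly — synonymous.
Codon 2: UUU Phe / UUU Phe — identical.
Codon 3: ACU Thr / ACU Thr — identical.
Codon 4: ACC Thr / CUA Leu — nonsynonymous.
Codon 5: CAU His / CAC His — synonymous.
Codon 6: ACG Thr / ACG Thr — identical.
Synonymous differences: 2.

2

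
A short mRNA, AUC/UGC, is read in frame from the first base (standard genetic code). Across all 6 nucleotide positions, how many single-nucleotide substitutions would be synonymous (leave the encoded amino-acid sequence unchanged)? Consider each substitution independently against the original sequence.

3

Codon 1 (AUC, Ile): 2 synonymous substitutions.
Codon 2 (UGC, Cys): 1 synonymous substitution.
Total: 2 + 1 = 3.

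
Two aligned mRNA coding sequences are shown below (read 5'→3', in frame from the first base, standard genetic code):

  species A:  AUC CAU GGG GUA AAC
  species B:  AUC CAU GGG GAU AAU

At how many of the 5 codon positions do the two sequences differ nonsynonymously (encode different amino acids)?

1

Codon 1: AUC Ile / AUC Ile — identical.
Codon 2: CAU His / CAU His — identical.
Codon 3: GGG Gly / GGG Gly — identical.
Codon 4: GUA Val / GAU Asp — nonsynonymous.
Codon 5: AAC Asn / AAU Asn — synonymous.
Nonsynonymous differences: 1.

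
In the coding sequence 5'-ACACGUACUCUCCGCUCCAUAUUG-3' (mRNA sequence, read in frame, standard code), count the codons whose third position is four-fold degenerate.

6

Codon 1 ACA (Thr): third position 4-fold.
Codon 2 CGU (Arg): third position 4-fold.
Codon 3 ACU (Thr): third position 4-fold.
Codon 4 CUC (Leu): third position 4-fold.
Codon 5 CGC (Arg): third position 4-fold.
Codon 6 UCC (Ser): third position 4-fold.
Codon 7 AUA (Ile): third position 3-fold.
Codon 8 UUG (Leu): third position 2-fold.
Four-fold degenerate third positions: 6.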